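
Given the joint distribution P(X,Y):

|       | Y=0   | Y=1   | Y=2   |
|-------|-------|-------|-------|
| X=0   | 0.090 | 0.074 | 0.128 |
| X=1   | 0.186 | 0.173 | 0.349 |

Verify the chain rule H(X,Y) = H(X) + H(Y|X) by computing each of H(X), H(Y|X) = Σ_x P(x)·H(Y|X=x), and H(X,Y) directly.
H(X) = 0.8713 bits, H(Y|X) = 1.5182 bits, H(X,Y) = 2.3895 bits

Marginal of X (row sums):
  P(X=0) = 0.090 + 0.074 + 0.128 = 0.292
  P(X=1) = 0.186 + 0.173 + 0.349 = 0.708
H(X) = -[0.292·log₂(0.292) + 0.708·log₂(0.708)]
  = 0.51858 + 0.35271 = 0.8713 bits

H(Y|X) = Σ_x P(x)·H(Y|X=x):
  X=0: P(X=0) = 0.292, P(Y|X=0) = (45/146, 37/146, 32/73) → H(Y|X=0) = 1.54679
  X=1: P(X=1) = 0.708, P(Y|X=1) = (31/118, 173/708, 349/708) → H(Y|X=1) = 1.50644
H(Y|X) = 0.292·1.54679 + 0.708·1.50644 = 1.5182 bits

H(X,Y) = -Σ_{x,y} P(x,y) log₂ P(x,y). Per-cell terms -P(x,y)·log₂P(x,y):
  X=0: 0.31265, 0.27797, 0.37962
  X=1: 0.45135, 0.43789, 0.53003
Sum of the 6 terms: H(X,Y) = 2.3895 bits

Chain rule check:
  H(X) + H(Y|X) = 0.8713 + 1.5182 = 2.3895 bits
  H(X,Y) = 2.3895 bits
✓ Chain rule verified.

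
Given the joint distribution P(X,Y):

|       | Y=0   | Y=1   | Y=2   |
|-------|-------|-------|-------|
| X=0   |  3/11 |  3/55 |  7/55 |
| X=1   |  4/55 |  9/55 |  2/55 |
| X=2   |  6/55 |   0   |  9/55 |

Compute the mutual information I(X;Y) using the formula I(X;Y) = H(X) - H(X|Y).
0.2923 bits

I(X;Y) = H(X) - H(X|Y)

Marginal of X (row sums):
  P(X=0) = 3/11 + 3/55 + 7/55 = 5/11
  P(X=1) = 4/55 + 9/55 + 2/55 = 3/11
  P(X=2) = 6/55 + 0 + 9/55 = 3/11
H(X) = -[(5/11)·log₂(5/11) + (3/11)·log₂(3/11) + (3/11)·log₂(3/11)]
  = 0.51705 + 0.51122 + 0.51122 = 1.5395 bits

Marginal of Y (column sums):
  P(Y=0) = 3/11 + 4/55 + 6/55 = 5/11
  P(Y=1) = 3/55 + 9/55 + 0 = 12/55
  P(Y=2) = 7/55 + 2/55 + 9/55 = 18/55
H(X|Y) = Σ_y P(y)·H(X|Y=y):
  Y=0: P(Y=0) = 5/11, P(X|Y=0) = (3/5, 4/25, 6/25) → H(X|Y=0) = 1.35933
  Y=1: P(Y=1) = 12/55, P(X|Y=1) = (1/4, 3/4, 0) → H(X|Y=1) = 0.81128
  Y=2: P(Y=2) = 18/55, P(X|Y=2) = (7/18, 1/9, 1/2) → H(X|Y=2) = 1.38210
H(X|Y) = (5/11)·1.35933 + (12/55)·0.81128 + (18/55)·1.38210 = 1.2472 bits

I(X;Y) = H(X) - H(X|Y) = 1.5395 - 1.2472 = 0.2923 bits

Cross-check via I(X;Y) = H(X) + H(Y) - H(X,Y): computing H(Y) from the column sums and H(X,Y) from the 9 cells in the same way gives H(Y) = 1.5236 bits and H(X,Y) = 2.7708 bits, so
I(X;Y) = 1.5395 + 1.5236 - 2.7708 = 0.2923 bits ✓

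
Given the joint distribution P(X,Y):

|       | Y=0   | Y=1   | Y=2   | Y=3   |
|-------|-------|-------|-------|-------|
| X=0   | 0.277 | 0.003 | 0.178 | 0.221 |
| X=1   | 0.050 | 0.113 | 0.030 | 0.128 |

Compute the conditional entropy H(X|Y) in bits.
0.6766 bits

H(X|Y) = H(X,Y) - H(Y)

H(X,Y) = -Σ_{x,y} P(x,y) log₂ P(x,y). Per-cell terms -P(x,y)·log₂P(x,y):
  X=0: 0.51302, 0.02514, 0.44323, 0.48131
  X=1: 0.21610, 0.35545, 0.15177, 0.37962
Sum of the 8 terms: H(X,Y) = 2.56564 bits

Marginal of Y (column sums):
  P(Y=0) = 0.277 + 0.050 = 0.327
  P(Y=1) = 0.003 + 0.113 = 0.116
  P(Y=2) = 0.178 + 0.030 = 0.208
  P(Y=3) = 0.221 + 0.128 = 0.349
H(Y) = -[0.327·log₂(0.327) + 0.116·log₂(0.116) + 0.208·log₂(0.208) + 0.349·log₂(0.349)]
  = 0.52733 + 0.36051 + 0.47119 + 0.53003 = 1.88906 bits

H(X|Y) = H(X,Y) - H(Y) = 2.56564 - 1.88906 = 0.6766 bits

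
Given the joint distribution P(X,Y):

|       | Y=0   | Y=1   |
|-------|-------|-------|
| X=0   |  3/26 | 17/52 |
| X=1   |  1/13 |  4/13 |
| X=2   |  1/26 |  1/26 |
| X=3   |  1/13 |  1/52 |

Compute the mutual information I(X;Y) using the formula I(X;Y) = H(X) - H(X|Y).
0.1002 bits

I(X;Y) = H(X) - H(X|Y)

Marginal of X (row sums):
  P(X=0) = 3/26 + 17/52 = 23/52
  P(X=1) = 1/13 + 4/13 = 5/13
  P(X=2) = 1/26 + 1/26 = 1/13
  P(X=3) = 1/13 + 1/52 = 5/52
H(X) = -[(23/52)·log₂(23/52) + (5/13)·log₂(5/13) + (1/13)·log₂(1/13) + (5/52)·log₂(5/52)]
  = 0.5205 + 0.5302 + 0.2846 + 0.3249 = 1.6602 bits

Marginal of Y (column sums):
  P(Y=0) = 3/26 + 1/13 + 1/26 + 1/13 = 4/13
  P(Y=1) = 17/52 + 4/13 + 1/26 + 1/52 = 9/13
H(X|Y) = Σ_y P(y)·H(X|Y=y):
  Y=0: P(Y=0) = 4/13, P(X|Y=0) = (3/8, 1/4, 1/8, 1/4) → H(X|Y=0) = 1.9056
  Y=1: P(Y=1) = 9/13, P(X|Y=1) = (17/36, 4/9, 1/18, 1/36) → H(X|Y=1) = 1.4064
H(X|Y) = (4/13)·1.9056 + (9/13)·1.4064 = 1.5600 bits

I(X;Y) = H(X) - H(X|Y) = 1.6602 - 1.5600 = 0.1002 bits

Cross-check via I(X;Y) = H(X) + H(Y) - H(X,Y): computing H(Y) from the column sums and H(X,Y) from the 8 cells in the same way gives H(Y) = 0.8905 bits and H(X,Y) = 2.4505 bits, so
I(X;Y) = 1.6602 + 0.8905 - 2.4505 = 0.1002 bits ✓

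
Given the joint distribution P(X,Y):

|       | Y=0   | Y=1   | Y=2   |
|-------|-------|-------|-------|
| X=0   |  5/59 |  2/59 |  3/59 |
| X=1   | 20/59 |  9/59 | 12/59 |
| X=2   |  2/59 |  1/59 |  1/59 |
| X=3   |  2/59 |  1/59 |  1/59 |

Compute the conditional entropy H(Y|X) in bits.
1.5005 bits

H(Y|X) = H(X,Y) - H(X)

H(X,Y) = -Σ_{x,y} P(x,y) log₂ P(x,y). Per-cell terms -P(x,y)·log₂P(x,y):
  X=0: 0.301756, 0.165513, 0.218526
  X=1: 0.529056, 0.413804, 0.467325
  X=2: 0.165513, 0.099706, 0.099706
  X=3: 0.165513, 0.099706, 0.099706
Sum of the 12 terms: H(X,Y) = 2.82583 bits

Marginal of X (row sums):
  P(X=0) = 5/59 + 2/59 + 3/59 = 10/59
  P(X=1) = 20/59 + 9/59 + 12/59 = 41/59
  P(X=2) = 2/59 + 1/59 + 1/59 = 4/59
  P(X=3) = 2/59 + 1/59 + 1/59 = 4/59
H(X) = -[(10/59)·log₂(10/59) + (41/59)·log₂(41/59) + (4/59)·log₂(4/59) + (4/59)·log₂(4/59)]
  = 0.434019 + 0.364894 + 0.263230 + 0.263230 = 1.32537 bits

H(Y|X) = H(X,Y) - H(X) = 2.82583 - 1.32537 = 1.5005 bits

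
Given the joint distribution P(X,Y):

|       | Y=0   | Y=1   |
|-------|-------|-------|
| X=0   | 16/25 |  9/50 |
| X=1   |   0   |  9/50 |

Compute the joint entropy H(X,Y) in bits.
1.3027 bits

H(X,Y) = -Σ_{x,y} P(x,y) log₂ P(x,y). Per-cell terms -P(x,y)·log₂P(x,y):
  X=0: 0.4121, 0.4453
  X=1: 0.0000, 0.4453
  (cells with P = 0 contribute 0)
Sum of the 4 terms: H(X,Y) = 1.3027 bits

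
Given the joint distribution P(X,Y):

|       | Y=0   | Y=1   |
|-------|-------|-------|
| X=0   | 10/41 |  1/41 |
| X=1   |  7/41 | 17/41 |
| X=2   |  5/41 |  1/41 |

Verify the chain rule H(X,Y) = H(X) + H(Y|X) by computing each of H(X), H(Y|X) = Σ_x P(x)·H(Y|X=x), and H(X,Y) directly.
H(X) = 1.3672 bits, H(Y|X) = 0.7228 bits, H(X,Y) = 2.0901 bits

Marginal of X (row sums):
  P(X=0) = 10/41 + 1/41 = 11/41
  P(X=1) = 7/41 + 17/41 = 24/41
  P(X=2) = 5/41 + 1/41 = 6/41
H(X) = -[(11/41)·log₂(11/41) + (24/41)·log₂(24/41) + (6/41)·log₂(6/41)]
  = 0.5093 + 0.4522 + 0.4057 = 1.3672 bits

H(Y|X) = Σ_x P(x)·H(Y|X=x):
  X=0: P(X=0) = 11/41, P(Y|X=0) = (10/11, 1/11) → H(Y|X=0) = 0.4395
  X=1: P(X=1) = 24/41, P(Y|X=1) = (7/24, 17/24) → H(Y|X=1) = 0.8709
  X=2: P(X=2) = 6/41, P(Y|X=2) = (5/6, 1/6) → H(Y|X=2) = 0.6500
H(Y|X) = (11/41)·0.4395 + (24/41)·0.8709 + (6/41)·0.6500 = 0.7228 bits

H(X,Y) = -Σ_{x,y} P(x,y) log₂ P(x,y). Per-cell terms -P(x,y)·log₂P(x,y):
  X=0: 0.4965, 0.1307
  X=1: 0.4354, 0.5266
  X=2: 0.3702, 0.1307
Sum of the 6 terms: H(X,Y) = 2.0901 bits

Chain rule check:
  H(X) + H(Y|X) = 1.3672 + 0.7228 = 2.0900 bits
  H(X,Y) = 2.0901 bits
✓ Chain rule verified (Δ = 0.0001 is 4-dp rounding noise: each of the three values was rounded independently).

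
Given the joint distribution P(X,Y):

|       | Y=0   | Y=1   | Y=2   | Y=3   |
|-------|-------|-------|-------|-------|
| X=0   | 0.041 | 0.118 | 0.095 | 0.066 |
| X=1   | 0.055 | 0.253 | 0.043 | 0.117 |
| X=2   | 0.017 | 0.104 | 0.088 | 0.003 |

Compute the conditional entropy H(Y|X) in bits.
1.6834 bits

H(Y|X) = H(X,Y) - H(X)

H(X,Y) = -Σ_{x,y} P(x,y) log₂ P(x,y). Per-cell terms -P(x,y)·log₂P(x,y):
  X=0: 0.18894, 0.36381, 0.32261, 0.25881
  X=1: 0.23014, 0.50165, 0.19520, 0.36216
  X=2: 0.09993, 0.33960, 0.30856, 0.02514
Sum of the 12 terms: H(X,Y) = 3.19655 bits

Marginal of X (row sums):
  P(X=0) = 0.041 + 0.118 + 0.095 + 0.066 = 0.320
  P(X=1) = 0.055 + 0.253 + 0.043 + 0.117 = 0.468
  P(X=2) = 0.017 + 0.104 + 0.088 + 0.003 = 0.212
H(X) = -[0.320·log₂(0.320) + 0.468·log₂(0.468) + 0.212·log₂(0.212)]
  = 0.52603 + 0.51266 + 0.47443 = 1.51312 bits

H(Y|X) = H(X,Y) - H(X) = 3.19655 - 1.51312 = 1.6834 bits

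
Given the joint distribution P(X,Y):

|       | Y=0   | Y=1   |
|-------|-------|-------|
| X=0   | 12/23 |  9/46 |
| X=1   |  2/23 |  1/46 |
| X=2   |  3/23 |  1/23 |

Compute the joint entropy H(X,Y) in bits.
1.9566 bits

H(X,Y) = -Σ_{x,y} P(x,y) log₂ P(x,y). Per-cell terms -P(x,y)·log₂P(x,y):
  X=0: 0.489704, 0.460494
  X=1: 0.306397, 0.120077
  X=2: 0.383296, 0.196677
Sum of the 6 terms: H(X,Y) = 1.9566 bits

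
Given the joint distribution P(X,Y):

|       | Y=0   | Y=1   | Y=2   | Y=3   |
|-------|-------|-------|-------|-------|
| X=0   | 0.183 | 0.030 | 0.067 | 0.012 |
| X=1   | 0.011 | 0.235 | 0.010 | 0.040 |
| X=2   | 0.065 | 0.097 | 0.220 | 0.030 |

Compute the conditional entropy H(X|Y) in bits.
1.1164 bits

H(X|Y) = H(X,Y) - H(Y)

H(X,Y) = -Σ_{x,y} P(x,y) log₂ P(x,y). Per-cell terms -P(x,y)·log₂P(x,y):
  X=0: 0.44837, 0.15177, 0.26128, 0.07657
  X=1: 0.07157, 0.49098, 0.06644, 0.18575
  X=2: 0.25632, 0.32649, 0.48057, 0.15177
Sum of the 12 terms: H(X,Y) = 2.9679 bits

Marginal of Y (column sums):
  P(Y=0) = 0.183 + 0.011 + 0.065 = 0.259
  P(Y=1) = 0.030 + 0.235 + 0.097 = 0.362
  P(Y=2) = 0.067 + 0.010 + 0.220 = 0.297
  P(Y=3) = 0.012 + 0.040 + 0.030 = 0.082
H(Y) = -[0.259·log₂(0.259) + 0.362·log₂(0.362) + 0.297·log₂(0.297) + 0.082·log₂(0.082)]
  = 0.50478 + 0.53067 + 0.52019 + 0.29588 = 1.8515 bits

H(X|Y) = H(X,Y) - H(Y) = 2.9679 - 1.8515 = 1.1164 bits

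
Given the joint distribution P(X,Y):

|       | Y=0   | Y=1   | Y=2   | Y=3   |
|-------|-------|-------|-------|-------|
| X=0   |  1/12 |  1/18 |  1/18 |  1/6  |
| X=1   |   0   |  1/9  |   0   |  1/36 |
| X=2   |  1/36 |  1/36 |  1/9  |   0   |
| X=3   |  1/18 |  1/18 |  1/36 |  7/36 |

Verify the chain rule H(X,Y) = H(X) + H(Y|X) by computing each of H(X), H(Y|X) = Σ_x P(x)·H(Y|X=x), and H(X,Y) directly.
H(X) = 1.8854 bits, H(Y|X) = 1.5091 bits, H(X,Y) = 3.3945 bits

Marginal of X (row sums):
  P(X=0) = 1/12 + 1/18 + 1/18 + 1/6 = 13/36
  P(X=1) = 0 + 1/9 + 0 + 1/36 = 5/36
  P(X=2) = 1/36 + 1/36 + 1/9 + 0 = 1/6
  P(X=3) = 1/18 + 1/18 + 1/36 + 7/36 = 1/3
H(X) = -[(13/36)·log₂(13/36) + (5/36)·log₂(5/36) + (1/6)·log₂(1/6) + (1/3)·log₂(1/3)]
  = 0.53065 + 0.39556 + 0.43083 + 0.52832 = 1.8854 bits

H(Y|X) = Σ_x P(x)·H(Y|X=x):
  X=0: P(X=0) = 13/36, P(Y|X=0) = (3/13, 2/13, 2/13, 6/13) → H(Y|X=0) = 1.83393
  X=1: P(X=1) = 5/36, P(Y|X=1) = (0, 4/5, 0, 1/5) → H(Y|X=1) = 0.72193
  X=2: P(X=2) = 1/6, P(Y|X=2) = (1/6, 1/6, 2/3, 0) → H(Y|X=2) = 1.25163
  X=3: P(X=3) = 1/3, P(Y|X=3) = (1/6, 1/6, 1/12, 7/12) → H(Y|X=3) = 1.61401
H(Y|X) = (13/36)·1.83393 + (5/36)·0.72193 + (1/6)·1.25163 + (1/3)·1.61401 = 1.5091 bits

H(X,Y) = -Σ_{x,y} P(x,y) log₂ P(x,y). Per-cell terms -P(x,y)·log₂P(x,y):
  X=0: 0.29875, 0.23166, 0.23166, 0.43083
  X=1: 0.00000, 0.35221, 0.00000, 0.14361
  X=2: 0.14361, 0.14361, 0.35221, 0.00000
  X=3: 0.23166, 0.23166, 0.14361, 0.45939
  (cells with P = 0 contribute 0)
Sum of the 16 terms: H(X,Y) = 3.3945 bits

Chain rule check:
  H(X) + H(Y|X) = 1.8854 + 1.5091 = 3.3945 bits
  H(X,Y) = 3.3945 bits
✓ Chain rule verified.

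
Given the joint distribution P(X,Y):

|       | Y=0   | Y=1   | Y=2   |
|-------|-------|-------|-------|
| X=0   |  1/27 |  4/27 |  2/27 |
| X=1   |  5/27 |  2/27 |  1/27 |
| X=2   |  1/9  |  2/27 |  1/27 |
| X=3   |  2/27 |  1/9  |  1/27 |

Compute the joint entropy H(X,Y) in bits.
3.3801 bits

H(X,Y) = -Σ_{x,y} P(x,y) log₂ P(x,y). Per-cell terms -P(x,y)·log₂P(x,y):
  X=0: 0.17611, 0.40813, 0.27814
  X=1: 0.45055, 0.27814, 0.17611
  X=2: 0.35221, 0.27814, 0.17611
  X=3: 0.27814, 0.35221, 0.17611
Sum of the 12 terms: H(X,Y) = 3.3801 bits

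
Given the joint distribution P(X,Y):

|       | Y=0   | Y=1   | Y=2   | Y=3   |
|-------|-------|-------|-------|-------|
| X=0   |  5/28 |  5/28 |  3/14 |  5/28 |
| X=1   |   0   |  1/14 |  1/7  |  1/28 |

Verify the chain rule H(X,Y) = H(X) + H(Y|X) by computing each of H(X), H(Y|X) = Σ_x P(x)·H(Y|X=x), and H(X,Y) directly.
H(X) = 0.8113 bits, H(Y|X) = 1.8411 bits, H(X,Y) = 2.6524 bits

Marginal of X (row sums):
  P(X=0) = 5/28 + 5/28 + 3/14 + 5/28 = 3/4
  P(X=1) = 0 + 1/14 + 1/7 + 1/28 = 1/4
H(X) = -[(3/4)·log₂(3/4) + (1/4)·log₂(1/4)]
  = 0.3113 + 0.5000 = 0.8113 bits

H(Y|X) = Σ_x P(x)·H(Y|X=x):
  X=0: P(X=0) = 3/4, P(Y|X=0) = (5/21, 5/21, 2/7, 5/21) → H(Y|X=0) = 1.9952
  X=1: P(X=1) = 1/4, P(Y|X=1) = (0, 2/7, 4/7, 1/7) → H(Y|X=1) = 1.3788
H(Y|X) = (3/4)·1.9952 + (1/4)·1.3788 = 1.8411 bits

H(X,Y) = -Σ_{x,y} P(x,y) log₂ P(x,y). Per-cell terms -P(x,y)·log₂P(x,y):
  X=0: 0.4438, 0.4438, 0.4762, 0.4438
  X=1: 0.0000, 0.2720, 0.4011, 0.1717
  (cells with P = 0 contribute 0)
Sum of the 8 terms: H(X,Y) = 2.6524 bits

Chain rule check:
  H(X) + H(Y|X) = 0.8113 + 1.8411 = 2.6524 bits
  H(X,Y) = 2.6524 bits
✓ Chain rule verified.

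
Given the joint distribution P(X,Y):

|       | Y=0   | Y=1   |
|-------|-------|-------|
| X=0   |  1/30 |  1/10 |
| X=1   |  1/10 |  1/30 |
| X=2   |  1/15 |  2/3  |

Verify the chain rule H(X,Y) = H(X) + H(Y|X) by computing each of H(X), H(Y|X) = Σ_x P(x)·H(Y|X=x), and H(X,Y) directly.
H(X) = 1.1033 bits, H(Y|X) = 0.5386 bits, H(X,Y) = 1.6419 bits

Marginal of X (row sums):
  P(X=0) = 1/30 + 1/10 = 2/15
  P(X=1) = 1/10 + 1/30 = 2/15
  P(X=2) = 1/15 + 2/3 = 11/15
H(X) = -[(2/15)·log₂(2/15) + (2/15)·log₂(2/15) + (11/15)·log₂(11/15)]
  = 0.38759 + 0.38759 + 0.32814 = 1.1033 bits

H(Y|X) = Σ_x P(x)·H(Y|X=x):
  X=0: P(X=0) = 2/15, P(Y|X=0) = (1/4, 3/4) → H(Y|X=0) = 0.81128
  X=1: P(X=1) = 2/15, P(Y|X=1) = (3/4, 1/4) → H(Y|X=1) = 0.81128
  X=2: P(X=2) = 11/15, P(Y|X=2) = (1/11, 10/11) → H(Y|X=2) = 0.43950
H(Y|X) = (2/15)·0.81128 + (2/15)·0.81128 + (11/15)·0.43950 = 0.5386 bits

H(X,Y) = -Σ_{x,y} P(x,y) log₂ P(x,y). Per-cell terms -P(x,y)·log₂P(x,y):
  X=0: 0.16356, 0.33219
  X=1: 0.33219, 0.16356
  X=2: 0.26046, 0.38998
Sum of the 6 terms: H(X,Y) = 1.6419 bits

Chain rule check:
  H(X) + H(Y|X) = 1.1033 + 0.5386 = 1.6419 bits
  H(X,Y) = 1.6419 bits
✓ Chain rule verified.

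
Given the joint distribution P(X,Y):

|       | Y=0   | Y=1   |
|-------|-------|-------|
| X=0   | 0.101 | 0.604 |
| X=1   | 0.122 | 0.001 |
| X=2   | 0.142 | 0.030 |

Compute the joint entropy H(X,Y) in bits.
1.7053 bits

H(X,Y) = -Σ_{x,y} P(x,y) log₂ P(x,y). Per-cell terms -P(x,y)·log₂P(x,y):
  X=0: 0.33406, 0.43934
  X=1: 0.37028, 0.00997
  X=2: 0.39988, 0.15177
Sum of the 6 terms: H(X,Y) = 1.7053 bits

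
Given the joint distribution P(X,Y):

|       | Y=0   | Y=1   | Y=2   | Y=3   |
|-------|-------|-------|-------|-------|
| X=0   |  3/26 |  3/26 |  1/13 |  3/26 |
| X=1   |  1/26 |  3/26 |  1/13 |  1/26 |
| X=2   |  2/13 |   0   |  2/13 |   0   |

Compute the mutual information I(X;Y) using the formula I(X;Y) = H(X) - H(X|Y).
0.3083 bits

I(X;Y) = H(X) - H(X|Y)

Marginal of X (row sums):
  P(X=0) = 3/26 + 3/26 + 1/13 + 3/26 = 11/26
  P(X=1) = 1/26 + 3/26 + 1/13 + 1/26 = 7/26
  P(X=2) = 2/13 + 0 + 2/13 + 0 = 4/13
H(X) = -[(11/26)·log₂(11/26) + (7/26)·log₂(7/26) + (4/13)·log₂(4/13)]
  = 0.5250 + 0.5097 + 0.5232 = 1.5579 bits

Marginal of Y (column sums):
  P(Y=0) = 3/26 + 1/26 + 2/13 = 4/13
  P(Y=1) = 3/26 + 3/26 + 0 = 3/13
  P(Y=2) = 1/13 + 1/13 + 2/13 = 4/13
  P(Y=3) = 3/26 + 1/26 + 0 = 2/13
H(X|Y) = Σ_y P(y)·H(X|Y=y):
  Y=0: P(Y=0) = 4/13, P(X|Y=0) = (3/8, 1/8, 1/2) → H(X|Y=0) = 1.4056
  Y=1: P(Y=1) = 3/13, P(X|Y=1) = (1/2, 1/2, 0) → H(X|Y=1) = 1.0000
  Y=2: P(Y=2) = 4/13, P(X|Y=2) = (1/4, 1/4, 1/2) → H(X|Y=2) = 1.5000
  Y=3: P(Y=3) = 2/13, P(X|Y=3) = (3/4, 1/4, 0) → H(X|Y=3) = 0.8113
H(X|Y) = (4/13)·1.4056 + (3/13)·1.0000 + (4/13)·1.5000 + (2/13)·0.8113 = 1.2496 bits

I(X;Y) = H(X) - H(X|Y) = 1.5579 - 1.2496 = 0.3083 bits

Cross-check via I(X;Y) = H(X) + H(Y) - H(X,Y): computing H(Y) from the column sums and H(X,Y) from the 12 cells in the same way gives H(Y) = 1.9501 bits and H(X,Y) = 3.1997 bits, so
I(X;Y) = 1.5579 + 1.9501 - 3.1997 = 0.3083 bits ✓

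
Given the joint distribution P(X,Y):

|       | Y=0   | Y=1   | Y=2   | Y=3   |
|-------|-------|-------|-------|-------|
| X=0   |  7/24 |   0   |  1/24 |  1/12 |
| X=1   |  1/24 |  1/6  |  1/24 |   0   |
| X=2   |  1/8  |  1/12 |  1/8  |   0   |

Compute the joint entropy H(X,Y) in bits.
2.8699 bits

H(X,Y) = -Σ_{x,y} P(x,y) log₂ P(x,y). Per-cell terms -P(x,y)·log₂P(x,y):
  X=0: 0.51847, 0.00000, 0.19104, 0.29875
  X=1: 0.19104, 0.43083, 0.19104, 0.00000
  X=2: 0.37500, 0.29875, 0.37500, 0.00000
  (cells with P = 0 contribute 0)
Sum of the 12 terms: H(X,Y) = 2.8699 bits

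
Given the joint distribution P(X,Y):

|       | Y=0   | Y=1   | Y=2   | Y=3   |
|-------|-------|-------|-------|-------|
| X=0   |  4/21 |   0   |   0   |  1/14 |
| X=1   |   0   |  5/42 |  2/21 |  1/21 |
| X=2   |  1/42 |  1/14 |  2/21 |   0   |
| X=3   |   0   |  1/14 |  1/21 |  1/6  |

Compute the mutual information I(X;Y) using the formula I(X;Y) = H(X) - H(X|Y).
0.7156 bits

I(X;Y) = H(X) - H(X|Y)

Marginal of X (row sums):
  P(X=0) = 4/21 + 0 + 0 + 1/14 = 11/42
  P(X=1) = 0 + 5/42 + 2/21 + 1/21 = 11/42
  P(X=2) = 1/42 + 1/14 + 2/21 + 0 = 4/21
  P(X=3) = 0 + 1/14 + 1/21 + 1/6 = 2/7
H(X) = -[(11/42)·log₂(11/42) + (11/42)·log₂(11/42) + (4/21)·log₂(4/21) + (2/7)·log₂(2/7)]
  = 0.506232 + 0.506232 + 0.455680 + 0.516387 = 1.98453 bits

Marginal of Y (column sums):
  P(Y=0) = 4/21 + 0 + 1/42 + 0 = 3/14
  P(Y=1) = 0 + 5/42 + 1/14 + 1/14 = 11/42
  P(Y=2) = 0 + 2/21 + 2/21 + 1/21 = 5/21
  P(Y=3) = 1/14 + 1/21 + 0 + 1/6 = 2/7
H(X|Y) = Σ_y P(y)·H(X|Y=y):
  Y=0: P(Y=0) = 3/14, P(X|Y=0) = (8/9, 0, 1/9, 0) → H(X|Y=0) = 0.503258
  Y=1: P(Y=1) = 11/42, P(X|Y=1) = (0, 5/11, 3/11, 3/11) → H(X|Y=1) = 1.539485
  Y=2: P(Y=2) = 5/21, P(X|Y=2) = (0, 2/5, 2/5, 1/5) → H(X|Y=2) = 1.521928
  Y=3: P(Y=3) = 2/7, P(X|Y=3) = (1/4, 1/6, 0, 7/12) → H(X|Y=3) = 1.384432
H(X|Y) = (3/14)·0.503258 + (11/42)·1.539485 + (5/21)·1.521928 + (2/7)·1.384432 = 1.26896 bits

I(X;Y) = H(X) - H(X|Y) = 1.98453 - 1.26896 = 0.7156 bits

Cross-check via I(X;Y) = H(X) + H(Y) - H(X,Y): computing H(Y) from the column sums and H(X,Y) from the 16 cells in the same way gives H(Y) = 1.99180 bits and H(X,Y) = 3.26075 bits, so
I(X;Y) = 1.98453 + 1.99180 - 3.26075 = 0.7156 bits ✓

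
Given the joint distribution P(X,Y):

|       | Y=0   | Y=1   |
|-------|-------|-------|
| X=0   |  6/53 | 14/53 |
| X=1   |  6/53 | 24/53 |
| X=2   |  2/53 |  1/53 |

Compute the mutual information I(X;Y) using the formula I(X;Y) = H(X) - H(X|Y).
0.0398 bits

I(X;Y) = H(X) - H(X|Y)

Marginal of X (row sums):
  P(X=0) = 6/53 + 14/53 = 20/53
  P(X=1) = 6/53 + 24/53 = 30/53
  P(X=2) = 2/53 + 1/53 = 3/53
H(X) = -[(20/53)·log₂(20/53) + (30/53)·log₂(30/53) + (3/53)·log₂(3/53)]
  = 0.53056 + 0.46473 + 0.23451 = 1.22980 bits

Marginal of Y (column sums):
  P(Y=0) = 6/53 + 6/53 + 2/53 = 14/53
  P(Y=1) = 14/53 + 24/53 + 1/53 = 39/53
H(X|Y) = Σ_y P(y)·H(X|Y=y):
  Y=0: P(Y=0) = 14/53, P(X|Y=0) = (3/7, 3/7, 1/7) → H(X|Y=0) = 1.44882
  Y=1: P(Y=1) = 39/53, P(X|Y=1) = (14/39, 8/13, 1/39) → H(X|Y=1) = 1.09714
H(X|Y) = (14/53)·1.44882 + (39/53)·1.09714 = 1.19004 bits

I(X;Y) = H(X) - H(X|Y) = 1.22980 - 1.19004 = 0.0398 bits

Cross-check via I(X;Y) = H(X) + H(Y) - H(X,Y): computing H(Y) from the column sums and H(X,Y) from the 6 cells in the same way gives H(Y) = 0.83295 bits and H(X,Y) = 2.02298 bits, so
I(X;Y) = 1.22980 + 0.83295 - 2.02298 = 0.0398 bits ✓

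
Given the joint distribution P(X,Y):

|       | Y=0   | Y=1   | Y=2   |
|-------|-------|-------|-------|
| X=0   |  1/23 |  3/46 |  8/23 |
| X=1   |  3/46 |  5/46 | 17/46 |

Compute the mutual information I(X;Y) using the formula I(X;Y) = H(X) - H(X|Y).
0.0061 bits

I(X;Y) = H(X) - H(X|Y)

Marginal of X (row sums):
  P(X=0) = 1/23 + 3/46 + 8/23 = 21/46
  P(X=1) = 3/46 + 5/46 + 17/46 = 25/46
H(X) = -[(21/46)·log₂(21/46) + (25/46)·log₂(25/46)]
  = 0.51644 + 0.47810 = 0.99454 bits

Marginal of Y (column sums):
  P(Y=0) = 1/23 + 3/46 = 5/46
  P(Y=1) = 3/46 + 5/46 = 4/23
  P(Y=2) = 8/23 + 17/46 = 33/46
H(X|Y) = Σ_y P(y)·H(X|Y=y):
  Y=0: P(Y=0) = 5/46, P(X|Y=0) = (2/5, 3/5) → H(X|Y=0) = 0.97095
  Y=1: P(Y=1) = 4/23, P(X|Y=1) = (3/8, 5/8) → H(X|Y=1) = 0.95443
  Y=2: P(Y=2) = 33/46, P(X|Y=2) = (16/33, 17/33) → H(X|Y=2) = 0.99934
H(X|Y) = (5/46)·0.97095 + (4/23)·0.95443 + (33/46)·0.99934 = 0.98844 bits

I(X;Y) = H(X) - H(X|Y) = 0.99454 - 0.98844 = 0.0061 bits

Cross-check via I(X;Y) = H(X) + H(Y) - H(X,Y): computing H(Y) from the column sums and H(X,Y) from the 6 cells in the same way gives H(Y) = 1.13063 bits and H(X,Y) = 2.11908 bits, so
I(X;Y) = 0.99454 + 1.13063 - 2.11908 = 0.0061 bits ✓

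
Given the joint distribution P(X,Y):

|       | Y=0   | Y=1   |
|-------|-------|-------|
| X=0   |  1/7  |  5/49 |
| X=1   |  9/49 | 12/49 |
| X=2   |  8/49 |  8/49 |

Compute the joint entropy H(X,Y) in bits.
2.5370 bits

H(X,Y) = -Σ_{x,y} P(x,y) log₂ P(x,y). Per-cell terms -P(x,y)·log₂P(x,y):
  X=0: 0.4011, 0.3360
  X=1: 0.4490, 0.4971
  X=2: 0.4269, 0.4269
Sum of the 6 terms: H(X,Y) = 2.5370 bits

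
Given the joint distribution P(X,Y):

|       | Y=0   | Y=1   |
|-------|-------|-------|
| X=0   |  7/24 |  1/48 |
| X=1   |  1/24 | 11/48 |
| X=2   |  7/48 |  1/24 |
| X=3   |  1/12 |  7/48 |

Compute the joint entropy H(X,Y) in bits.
2.6129 bits

H(X,Y) = -Σ_{x,y} P(x,y) log₂ P(x,y). Per-cell terms -P(x,y)·log₂P(x,y):
  X=0: 0.5185, 0.1164
  X=1: 0.1910, 0.4871
  X=2: 0.4051, 0.1910
  X=3: 0.2987, 0.4051
Sum of the 8 terms: H(X,Y) = 2.6129 bits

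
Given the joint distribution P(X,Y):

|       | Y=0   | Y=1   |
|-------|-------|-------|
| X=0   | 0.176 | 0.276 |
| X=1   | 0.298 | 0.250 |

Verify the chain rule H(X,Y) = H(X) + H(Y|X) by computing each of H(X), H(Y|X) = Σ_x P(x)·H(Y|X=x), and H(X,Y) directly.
H(X) = 0.9933 bits, H(Y|X) = 0.9809 bits, H(X,Y) = 1.9742 bits

Marginal of X (row sums):
  P(X=0) = 0.176 + 0.276 = 0.452
  P(X=1) = 0.298 + 0.250 = 0.548
H(X) = -[0.452·log₂(0.452) + 0.548·log₂(0.548)]
  = 0.5178 + 0.4755 = 0.9933 bits

H(Y|X) = Σ_x P(x)·H(Y|X=x):
  X=0: P(X=0) = 0.452, P(Y|X=0) = (44/113, 69/113) → H(Y|X=0) = 0.9644
  X=1: P(X=1) = 0.548, P(Y|X=1) = (149/274, 125/274) → H(Y|X=1) = 0.9945
H(Y|X) = 0.452·0.9644 + 0.548·0.9945 = 0.9809 bits

H(X,Y) = -Σ_{x,y} P(x,y) log₂ P(x,y). Per-cell terms -P(x,y)·log₂P(x,y):
  X=0: 0.4411, 0.5126
  X=1: 0.5205, 0.5000
Sum of the 4 terms: H(X,Y) = 1.9742 bits

Chain rule check:
  H(X) + H(Y|X) = 0.9933 + 0.9809 = 1.9742 bits
  H(X,Y) = 1.9742 bits
✓ Chain rule verified.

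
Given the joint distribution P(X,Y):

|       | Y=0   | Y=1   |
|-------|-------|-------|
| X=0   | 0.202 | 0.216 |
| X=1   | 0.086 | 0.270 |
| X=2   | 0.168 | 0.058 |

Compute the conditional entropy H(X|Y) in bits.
1.4343 bits

H(X|Y) = H(X,Y) - H(Y)

H(X,Y) = -Σ_{x,y} P(x,y) log₂ P(x,y). Per-cell terms -P(x,y)·log₂P(x,y):
  X=0: 0.4661, 0.4776
  X=1: 0.3044, 0.5100
  X=2: 0.4323, 0.2383
Sum of the 6 terms: H(X,Y) = 2.4287 bits

Marginal of Y (column sums):
  P(Y=0) = 0.202 + 0.086 + 0.168 = 0.456
  P(Y=1) = 0.216 + 0.270 + 0.058 = 0.544
H(Y) = -[0.456·log₂(0.456) + 0.544·log₂(0.544)]
  = 0.5166 + 0.4778 = 0.9944 bits

H(X|Y) = H(X,Y) - H(Y) = 2.4287 - 0.9944 = 1.4343 bits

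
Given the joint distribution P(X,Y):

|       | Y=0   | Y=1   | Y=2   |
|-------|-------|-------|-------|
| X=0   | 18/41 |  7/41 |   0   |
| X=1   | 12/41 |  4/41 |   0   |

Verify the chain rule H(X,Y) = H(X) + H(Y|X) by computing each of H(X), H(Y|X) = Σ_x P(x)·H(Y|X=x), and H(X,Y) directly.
H(X) = 0.9650 bits, H(Y|X) = 0.8382 bits, H(X,Y) = 1.8032 bits

Marginal of X (row sums):
  P(X=0) = 18/41 + 7/41 + 0 = 25/41
  P(X=1) = 12/41 + 4/41 + 0 = 16/41
H(X) = -[(25/41)·log₂(25/41) + (16/41)·log₂(16/41)]
  = 0.43518 + 0.52978 = 0.9650 bits

H(Y|X) = Σ_x P(x)·H(Y|X=x):
  X=0: P(X=0) = 25/41, P(Y|X=0) = (18/25, 7/25, 0) → H(Y|X=0) = 0.85545
  X=1: P(X=1) = 16/41, P(Y|X=1) = (3/4, 1/4, 0) → H(Y|X=1) = 0.81128
H(Y|X) = (25/41)·0.85545 + (16/41)·0.81128 = 0.8382 bits

H(X,Y) = -Σ_{x,y} P(x,y) log₂ P(x,y). Per-cell terms -P(x,y)·log₂P(x,y):
  X=0: 0.52140, 0.43540, 0.00000
  X=1: 0.51881, 0.32757, 0.00000
  (cells with P = 0 contribute 0)
Sum of the 6 terms: H(X,Y) = 1.8032 bits

Chain rule check:
  H(X) + H(Y|X) = 0.9650 + 0.8382 = 1.8032 bits
  H(X,Y) = 1.8032 bits
✓ Chain rule verified.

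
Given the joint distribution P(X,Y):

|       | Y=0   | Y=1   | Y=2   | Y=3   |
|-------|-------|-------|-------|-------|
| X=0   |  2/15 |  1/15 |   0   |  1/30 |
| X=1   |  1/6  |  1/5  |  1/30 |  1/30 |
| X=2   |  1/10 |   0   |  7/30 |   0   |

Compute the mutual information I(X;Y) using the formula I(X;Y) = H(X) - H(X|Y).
0.4912 bits

I(X;Y) = H(X) - H(X|Y)

Marginal of X (row sums):
  P(X=0) = 2/15 + 1/15 + 0 + 1/30 = 7/30
  P(X=1) = 1/6 + 1/5 + 1/30 + 1/30 = 13/30
  P(X=2) = 1/10 + 0 + 7/30 + 0 = 1/3
H(X) = -[(7/30)·log₂(7/30) + (13/30)·log₂(13/30) + (1/3)·log₂(1/3)]
  = 0.4899 + 0.5228 + 0.5283 = 1.5410 bits

Marginal of Y (column sums):
  P(Y=0) = 2/15 + 1/6 + 1/10 = 2/5
  P(Y=1) = 1/15 + 1/5 + 0 = 4/15
  P(Y=2) = 0 + 1/30 + 7/30 = 4/15
  P(Y=3) = 1/30 + 1/30 + 0 = 1/15
H(X|Y) = Σ_y P(y)·H(X|Y=y):
  Y=0: P(Y=0) = 2/5, P(X|Y=0) = (1/3, 5/12, 1/4) → H(X|Y=0) = 1.5546
  Y=1: P(Y=1) = 4/15, P(X|Y=1) = (1/4, 3/4, 0) → H(X|Y=1) = 0.8113
  Y=2: P(Y=2) = 4/15, P(X|Y=2) = (0, 1/8, 7/8) → H(X|Y=2) = 0.5436
  Y=3: P(Y=3) = 1/15, P(X|Y=3) = (1/2, 1/2, 0) → H(X|Y=3) = 1.0000
H(X|Y) = (2/5)·1.5546 + (4/15)·0.8113 + (4/15)·0.5436 + (1/15)·1.0000 = 1.0498 bits

I(X;Y) = H(X) - H(X|Y) = 1.5410 - 1.0498 = 0.4912 bits

Cross-check via I(X;Y) = H(X) + H(Y) - H(X,Y): computing H(Y) from the column sums and H(X,Y) from the 12 cells in the same way gives H(Y) = 1.8062 bits and H(X,Y) = 2.8560 bits, so
I(X;Y) = 1.5410 + 1.8062 - 2.8560 = 0.4912 bits ✓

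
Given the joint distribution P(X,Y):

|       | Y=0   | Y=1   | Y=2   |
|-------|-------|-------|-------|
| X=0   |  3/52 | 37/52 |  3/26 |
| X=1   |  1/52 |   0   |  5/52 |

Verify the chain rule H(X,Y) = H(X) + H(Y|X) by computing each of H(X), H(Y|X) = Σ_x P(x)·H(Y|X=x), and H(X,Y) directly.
H(X) = 0.5159 bits, H(Y|X) = 0.8648 bits, H(X,Y) = 1.3807 bits

Marginal of X (row sums):
  P(X=0) = 3/52 + 37/52 + 3/26 = 23/26
  P(X=1) = 1/52 + 0 + 5/52 = 3/26
H(X) = -[(23/26)·log₂(23/26) + (3/26)·log₂(3/26)]
  = 0.156469 + 0.359478 = 0.5159 bits

H(Y|X) = Σ_x P(x)·H(Y|X=x):
  X=0: P(X=0) = 23/26, P(Y|X=0) = (3/46, 37/46, 3/23) → H(Y|X=0) = 0.892813
  X=1: P(X=1) = 3/26, P(Y|X=1) = (1/6, 0, 5/6) → H(Y|X=1) = 0.650022
H(Y|X) = (23/26)·0.892813 + (3/26)·0.650022 = 0.8648 bits

H(X,Y) = -Σ_{x,y} P(x,y) log₂ P(x,y). Per-cell terms -P(x,y)·log₂P(x,y):
  X=0: 0.237431, 0.349356, 0.359478
  X=1: 0.109624, 0.000000, 0.324857
  (cells with P = 0 contribute 0)
Sum of the 6 terms: H(X,Y) = 1.3807 bits

Chain rule check:
  H(X) + H(Y|X) = 0.5159 + 0.8648 = 1.3807 bits
  H(X,Y) = 1.3807 bits
✓ Chain rule verified.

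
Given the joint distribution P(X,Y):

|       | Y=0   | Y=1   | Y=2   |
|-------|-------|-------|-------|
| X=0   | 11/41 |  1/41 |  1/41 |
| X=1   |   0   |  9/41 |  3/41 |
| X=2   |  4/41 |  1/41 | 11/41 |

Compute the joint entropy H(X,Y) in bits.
2.4943 bits

H(X,Y) = -Σ_{x,y} P(x,y) log₂ P(x,y). Per-cell terms -P(x,y)·log₂P(x,y):
  X=0: 0.50925, 0.13067, 0.13067
  X=1: 0.00000, 0.48021, 0.27604
  X=2: 0.32757, 0.13067, 0.50925
  (cells with P = 0 contribute 0)
Sum of the 9 terms: H(X,Y) = 2.4943 bits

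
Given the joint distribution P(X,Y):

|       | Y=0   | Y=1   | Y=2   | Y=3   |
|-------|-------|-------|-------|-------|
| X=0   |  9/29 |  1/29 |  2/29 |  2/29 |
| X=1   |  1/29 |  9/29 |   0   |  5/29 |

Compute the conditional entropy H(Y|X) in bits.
1.3530 bits

H(Y|X) = H(X,Y) - H(X)

H(X,Y) = -Σ_{x,y} P(x,y) log₂ P(x,y). Per-cell terms -P(x,y)·log₂P(x,y):
  X=0: 0.523879, 0.167517, 0.266068, 0.266068
  X=1: 0.167517, 0.523879, 0.000000, 0.437251
  (cells with P = 0 contribute 0)
Sum of the 8 terms: H(X,Y) = 2.35218 bits

Marginal of X (row sums):
  P(X=0) = 9/29 + 1/29 + 2/29 + 2/29 = 14/29
  P(X=1) = 1/29 + 9/29 + 0 + 5/29 = 15/29
H(X) = -[(14/29)·log₂(14/29) + (15/29)·log₂(15/29)]
  = 0.507199 + 0.491943 = 0.99914 bits

H(Y|X) = H(X,Y) - H(X) = 2.35218 - 0.99914 = 1.3530 bits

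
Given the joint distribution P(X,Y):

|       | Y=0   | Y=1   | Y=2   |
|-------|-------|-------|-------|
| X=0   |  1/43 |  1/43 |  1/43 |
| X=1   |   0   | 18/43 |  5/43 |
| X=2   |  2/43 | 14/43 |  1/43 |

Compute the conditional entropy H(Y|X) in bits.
0.8445 bits

H(Y|X) = H(X,Y) - H(X)

H(X,Y) = -Σ_{x,y} P(x,y) log₂ P(x,y). Per-cell terms -P(x,y)·log₂P(x,y):
  X=0: 0.12619, 0.12619, 0.12619
  X=1: 0.00000, 0.52591, 0.36097
  X=2: 0.20587, 0.52709, 0.12619
  (cells with P = 0 contribute 0)
Sum of the 9 terms: H(X,Y) = 2.1246 bits

Marginal of X (row sums):
  P(X=0) = 1/43 + 1/43 + 1/43 = 3/43
  P(X=1) = 0 + 18/43 + 5/43 = 23/43
  P(X=2) = 2/43 + 14/43 + 1/43 = 17/43
H(X) = -[(3/43)·log₂(3/43) + (23/43)·log₂(23/43) + (17/43)·log₂(17/43)]
  = 0.26800 + 0.48284 + 0.52929 = 1.2801 bits

H(Y|X) = H(X,Y) - H(X) = 2.1246 - 1.2801 = 0.8445 bits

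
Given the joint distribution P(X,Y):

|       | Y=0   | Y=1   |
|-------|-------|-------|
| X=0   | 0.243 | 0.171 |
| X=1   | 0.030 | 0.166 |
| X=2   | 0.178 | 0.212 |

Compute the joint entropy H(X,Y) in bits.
2.4311 bits

H(X,Y) = -Σ_{x,y} P(x,y) log₂ P(x,y). Per-cell terms -P(x,y)·log₂P(x,y):
  X=0: 0.495956, 0.435696
  X=1: 0.151767, 0.430064
  X=2: 0.443229, 0.474427
Sum of the 6 terms: H(X,Y) = 2.4311 bits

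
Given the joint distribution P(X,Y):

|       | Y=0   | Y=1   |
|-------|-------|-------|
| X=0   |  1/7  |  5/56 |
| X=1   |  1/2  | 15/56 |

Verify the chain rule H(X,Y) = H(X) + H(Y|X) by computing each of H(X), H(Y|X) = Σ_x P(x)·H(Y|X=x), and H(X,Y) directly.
H(X) = 0.7817 bits, H(Y|X) = 0.9396 bits, H(X,Y) = 1.7213 bits

Marginal of X (row sums):
  P(X=0) = 1/7 + 5/56 = 13/56
  P(X=1) = 1/2 + 15/56 = 43/56
H(X) = -[(13/56)·log₂(13/56) + (43/56)·log₂(43/56)]
  = 0.48911 + 0.29262 = 0.7817 bits

H(Y|X) = Σ_x P(x)·H(Y|X=x):
  X=0: P(X=0) = 13/56, P(Y|X=0) = (8/13, 5/13) → H(Y|X=0) = 0.96124
  X=1: P(X=1) = 43/56, P(Y|X=1) = (28/43, 15/43) → H(Y|X=1) = 0.93303
H(Y|X) = (13/56)·0.96124 + (43/56)·0.93303 = 0.9396 bits

H(X,Y) = -Σ_{x,y} P(x,y) log₂ P(x,y). Per-cell terms -P(x,y)·log₂P(x,y):
  X=0: 0.40105, 0.31120
  X=1: 0.50000, 0.50905
Sum of the 4 terms: H(X,Y) = 1.7213 bits

Chain rule check:
  H(X) + H(Y|X) = 0.7817 + 0.9396 = 1.7213 bits
  H(X,Y) = 1.7213 bits
✓ Chain rule verified.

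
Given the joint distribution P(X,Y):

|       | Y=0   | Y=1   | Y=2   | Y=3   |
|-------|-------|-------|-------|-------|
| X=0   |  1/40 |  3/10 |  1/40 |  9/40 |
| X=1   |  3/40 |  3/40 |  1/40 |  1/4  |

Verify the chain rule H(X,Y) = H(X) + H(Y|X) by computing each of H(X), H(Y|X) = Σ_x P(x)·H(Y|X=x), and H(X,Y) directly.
H(X) = 0.9837 bits, H(Y|X) = 1.4813 bits, H(X,Y) = 2.4650 bits

Marginal of X (row sums):
  P(X=0) = 1/40 + 3/10 + 1/40 + 9/40 = 23/40
  P(X=1) = 3/40 + 3/40 + 1/40 + 1/4 = 17/40
H(X) = -[(23/40)·log₂(23/40) + (17/40)·log₂(17/40)]
  = 0.45906 + 0.52465 = 0.9837 bits

H(Y|X) = Σ_x P(x)·H(Y|X=x):
  X=0: P(X=0) = 23/40, P(Y|X=0) = (1/23, 12/23, 1/23, 9/23) → H(Y|X=0) = 1.41274
  X=1: P(X=1) = 17/40, P(Y|X=1) = (3/17, 3/17, 1/17, 10/17) → H(Y|X=1) = 1.57399
H(Y|X) = (23/40)·1.41274 + (17/40)·1.57399 = 1.4813 bits

H(X,Y) = -Σ_{x,y} P(x,y) log₂ P(x,y). Per-cell terms -P(x,y)·log₂P(x,y):
  X=0: 0.13305, 0.52109, 0.13305, 0.48420
  X=1: 0.28027, 0.28027, 0.13305, 0.50000
Sum of the 8 terms: H(X,Y) = 2.4650 bits

Chain rule check:
  H(X) + H(Y|X) = 0.9837 + 1.4813 = 2.4650 bits
  H(X,Y) = 2.4650 bits
✓ Chain rule verified.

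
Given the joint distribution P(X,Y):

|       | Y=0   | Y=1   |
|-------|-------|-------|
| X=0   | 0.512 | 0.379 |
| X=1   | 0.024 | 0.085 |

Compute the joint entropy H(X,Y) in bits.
1.4564 bits

H(X,Y) = -Σ_{x,y} P(x,y) log₂ P(x,y). Per-cell terms -P(x,y)·log₂P(x,y):
  X=0: 0.4945, 0.5305
  X=1: 0.1291, 0.3023
Sum of the 4 terms: H(X,Y) = 1.4564 bits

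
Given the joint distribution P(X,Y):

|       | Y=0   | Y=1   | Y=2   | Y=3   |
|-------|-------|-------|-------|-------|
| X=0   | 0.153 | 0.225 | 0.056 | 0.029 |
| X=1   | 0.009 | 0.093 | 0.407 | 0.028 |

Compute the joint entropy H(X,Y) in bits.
2.3317 bits

H(X,Y) = -Σ_{x,y} P(x,y) log₂ P(x,y). Per-cell terms -P(x,y)·log₂P(x,y):
  X=0: 0.4144, 0.4842, 0.2329, 0.1481
  X=1: 0.0612, 0.3187, 0.5278, 0.1444
Sum of the 8 terms: H(X,Y) = 2.3317 bits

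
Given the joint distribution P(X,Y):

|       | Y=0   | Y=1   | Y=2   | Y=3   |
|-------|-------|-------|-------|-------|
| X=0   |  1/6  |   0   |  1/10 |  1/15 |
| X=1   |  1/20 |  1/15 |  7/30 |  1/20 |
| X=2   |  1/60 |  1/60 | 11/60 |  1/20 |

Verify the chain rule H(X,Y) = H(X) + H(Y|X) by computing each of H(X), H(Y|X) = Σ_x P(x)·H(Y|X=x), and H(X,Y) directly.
H(X) = 1.5656 bits, H(Y|X) = 1.5021 bits, H(X,Y) = 3.0677 bits

Marginal of X (row sums):
  P(X=0) = 1/6 + 0 + 1/10 + 1/15 = 1/3
  P(X=1) = 1/20 + 1/15 + 7/30 + 1/20 = 2/5
  P(X=2) = 1/60 + 1/60 + 11/60 + 1/20 = 4/15
H(X) = -[(1/3)·log₂(1/3) + (2/5)·log₂(2/5) + (4/15)·log₂(4/15)]
  = 0.5283 + 0.5288 + 0.5085 = 1.5656 bits

H(Y|X) = Σ_x P(x)·H(Y|X=x):
  X=0: P(X=0) = 1/3, P(Y|X=0) = (1/2, 0, 3/10, 1/5) → H(Y|X=0) = 1.4855
  X=1: P(X=1) = 2/5, P(Y|X=1) = (1/8, 1/6, 7/12, 1/8) → H(Y|X=1) = 1.6344
  X=2: P(X=2) = 4/15, P(Y|X=2) = (1/16, 1/16, 11/16, 3/16) → H(Y|X=2) = 1.3245
H(Y|X) = (1/3)·1.4855 + (2/5)·1.6344 + (4/15)·1.3245 = 1.5021 bits

H(X,Y) = -Σ_{x,y} P(x,y) log₂ P(x,y). Per-cell terms -P(x,y)·log₂P(x,y):
  X=0: 0.4308, 0.0000, 0.3322, 0.2605
  X=1: 0.2161, 0.2605, 0.4899, 0.2161
  X=2: 0.0984, 0.0984, 0.4487, 0.2161
  (cells with P = 0 contribute 0)
Sum of the 12 terms: H(X,Y) = 3.0677 bits

Chain rule check:
  H(X) + H(Y|X) = 1.5656 + 1.5021 = 3.0677 bits
  H(X,Y) = 3.0677 bits
✓ Chain rule verified.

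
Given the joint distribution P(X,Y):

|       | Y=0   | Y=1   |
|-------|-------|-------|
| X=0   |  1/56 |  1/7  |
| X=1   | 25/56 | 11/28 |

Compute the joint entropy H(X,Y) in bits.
1.5537 bits

H(X,Y) = -Σ_{x,y} P(x,y) log₂ P(x,y). Per-cell terms -P(x,y)·log₂P(x,y):
  X=0: 0.1037, 0.4011
  X=1: 0.5194, 0.5295
Sum of the 4 terms: H(X,Y) = 1.5537 bits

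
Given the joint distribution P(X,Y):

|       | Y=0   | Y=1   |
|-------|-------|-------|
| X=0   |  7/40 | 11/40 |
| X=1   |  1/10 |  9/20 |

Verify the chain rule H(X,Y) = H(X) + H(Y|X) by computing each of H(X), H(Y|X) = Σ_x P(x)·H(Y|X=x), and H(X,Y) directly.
H(X) = 0.9928 bits, H(Y|X) = 0.8101 bits, H(X,Y) = 1.8028 bits

Marginal of X (row sums):
  P(X=0) = 7/40 + 11/40 = 9/20
  P(X=1) = 1/10 + 9/20 = 11/20
H(X) = -[(9/20)·log₂(9/20) + (11/20)·log₂(11/20)]
  = 0.51840 + 0.47437 = 0.9928 bits

H(Y|X) = Σ_x P(x)·H(Y|X=x):
  X=0: P(X=0) = 9/20, P(Y|X=0) = (7/18, 11/18) → H(Y|X=0) = 0.96408
  X=1: P(X=1) = 11/20, P(Y|X=1) = (2/11, 9/11) → H(Y|X=1) = 0.68404
H(Y|X) = (9/20)·0.96408 + (11/20)·0.68404 = 0.8101 bits

H(X,Y) = -Σ_{x,y} P(x,y) log₂ P(x,y). Per-cell terms -P(x,y)·log₂P(x,y):
  X=0: 0.44005, 0.51219
  X=1: 0.33219, 0.51840
Sum of the 4 terms: H(X,Y) = 1.8028 bits

Chain rule check:
  H(X) + H(Y|X) = 0.9928 + 0.8101 = 1.8029 bits
  H(X,Y) = 1.8028 bits
✓ Chain rule verified (Δ = 0.0001 is 4-dp rounding noise: each of the three values was rounded independently).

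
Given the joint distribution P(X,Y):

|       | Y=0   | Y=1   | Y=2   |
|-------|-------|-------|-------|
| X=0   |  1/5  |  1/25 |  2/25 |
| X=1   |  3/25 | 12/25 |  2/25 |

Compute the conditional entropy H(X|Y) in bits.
0.6689 bits

H(X|Y) = H(X,Y) - H(Y)

H(X,Y) = -Σ_{x,y} P(x,y) log₂ P(x,y). Per-cell terms -P(x,y)·log₂P(x,y):
  X=0: 0.46439, 0.18575, 0.29151
  X=1: 0.36707, 0.50827, 0.29151
Sum of the 6 terms: H(X,Y) = 2.1085 bits

Marginal of Y (column sums):
  P(Y=0) = 1/5 + 3/25 = 8/25
  P(Y=1) = 1/25 + 12/25 = 13/25
  P(Y=2) = 2/25 + 2/25 = 4/25
H(Y) = -[(8/25)·log₂(8/25) + (13/25)·log₂(13/25) + (4/25)·log₂(4/25)]
  = 0.52603 + 0.49058 + 0.42302 = 1.4396 bits

H(X|Y) = H(X,Y) - H(Y) = 2.1085 - 1.4396 = 0.6689 bits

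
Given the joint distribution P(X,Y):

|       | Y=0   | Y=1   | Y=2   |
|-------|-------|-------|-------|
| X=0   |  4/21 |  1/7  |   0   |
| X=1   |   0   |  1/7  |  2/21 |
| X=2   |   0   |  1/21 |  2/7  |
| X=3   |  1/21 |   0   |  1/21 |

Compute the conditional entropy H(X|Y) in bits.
1.1796 bits

H(X|Y) = H(X,Y) - H(Y)

H(X,Y) = -Σ_{x,y} P(x,y) log₂ P(x,y). Per-cell terms -P(x,y)·log₂P(x,y):
  X=0: 0.455680, 0.401051, 0.000000
  X=1: 0.000000, 0.401051, 0.323078
  X=2: 0.000000, 0.209158, 0.516387
  X=3: 0.209158, 0.000000, 0.209158
  (cells with P = 0 contribute 0)
Sum of the 12 terms: H(X,Y) = 2.72472 bits

Marginal of Y (column sums):
  P(Y=0) = 4/21 + 0 + 0 + 1/21 = 5/21
  P(Y=1) = 1/7 + 1/7 + 1/21 + 0 = 1/3
  P(Y=2) = 0 + 2/21 + 2/7 + 1/21 = 3/7
H(Y) = -[(5/21)·log₂(5/21) + (1/3)·log₂(1/3) + (3/7)·log₂(3/7)]
  = 0.492950 + 0.528321 + 0.523882 = 1.54515 bits

H(X|Y) = H(X,Y) - H(Y) = 2.72472 - 1.54515 = 1.1796 bits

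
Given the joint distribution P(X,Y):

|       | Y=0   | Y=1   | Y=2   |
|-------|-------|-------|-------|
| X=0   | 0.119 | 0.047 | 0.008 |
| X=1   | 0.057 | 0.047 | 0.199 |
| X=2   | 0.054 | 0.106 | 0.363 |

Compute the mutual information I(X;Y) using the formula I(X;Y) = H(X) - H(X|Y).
0.2281 bits

I(X;Y) = H(X) - H(X|Y)

Marginal of X (row sums):
  P(X=0) = 0.119 + 0.047 + 0.008 = 0.174
  P(X=1) = 0.057 + 0.047 + 0.199 = 0.303
  P(X=2) = 0.054 + 0.106 + 0.363 = 0.523
H(X) = -[0.174·log₂(0.174) + 0.303·log₂(0.303) + 0.523·log₂(0.523)]
  = 0.43897 + 0.52195 + 0.48907 = 1.4500 bits

Marginal of Y (column sums):
  P(Y=0) = 0.119 + 0.057 + 0.054 = 0.230
  P(Y=1) = 0.047 + 0.047 + 0.106 = 0.200
  P(Y=2) = 0.008 + 0.199 + 0.363 = 0.570
H(X|Y) = Σ_y P(y)·H(X|Y=y):
  Y=0: P(Y=0) = 0.230, P(X|Y=0) = (119/230, 57/230, 27/115) → H(X|Y=0) = 1.48148
  Y=1: P(Y=1) = 0.200, P(X|Y=1) = (47/200, 47/200, 53/100) → H(X|Y=1) = 1.46740
  Y=2: P(Y=2) = 0.570, P(X|Y=2) = (4/285, 199/570, 121/190) → H(X|Y=2) = 1.03100
H(X|Y) = 0.230·1.48148 + 0.200·1.46740 + 0.570·1.03100 = 1.2219 bits

I(X;Y) = H(X) - H(X|Y) = 1.4500 - 1.2219 = 0.2281 bits

Cross-check via I(X;Y) = H(X) + H(Y) - H(X,Y): computing H(Y) from the column sums and H(X,Y) from the 9 cells in the same way gives H(Y) = 1.4143 bits and H(X,Y) = 2.6362 bits, so
I(X;Y) = 1.4500 + 1.4143 - 2.6362 = 0.2281 bits ✓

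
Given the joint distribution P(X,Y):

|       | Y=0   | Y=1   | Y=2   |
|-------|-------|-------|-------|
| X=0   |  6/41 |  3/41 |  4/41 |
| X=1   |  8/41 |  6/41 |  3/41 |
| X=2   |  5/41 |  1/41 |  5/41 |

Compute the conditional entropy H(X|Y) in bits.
1.4927 bits

H(X|Y) = H(X,Y) - H(Y)

H(X,Y) = -Σ_{x,y} P(x,y) log₂ P(x,y). Per-cell terms -P(x,y)·log₂P(x,y):
  X=0: 0.40574, 0.27604, 0.32757
  X=1: 0.46001, 0.40574, 0.27604
  X=2: 0.37020, 0.13067, 0.37020
Sum of the 9 terms: H(X,Y) = 3.0222 bits

Marginal of Y (column sums):
  P(Y=0) = 6/41 + 8/41 + 5/41 = 19/41
  P(Y=1) = 3/41 + 6/41 + 1/41 = 10/41
  P(Y=2) = 4/41 + 3/41 + 5/41 = 12/41
H(Y) = -[(19/41)·log₂(19/41) + (10/41)·log₂(10/41) + (12/41)·log₂(12/41)]
  = 0.51422 + 0.49649 + 0.51881 = 1.5295 bits

H(X|Y) = H(X,Y) - H(Y) = 3.0222 - 1.5295 = 1.4927 bits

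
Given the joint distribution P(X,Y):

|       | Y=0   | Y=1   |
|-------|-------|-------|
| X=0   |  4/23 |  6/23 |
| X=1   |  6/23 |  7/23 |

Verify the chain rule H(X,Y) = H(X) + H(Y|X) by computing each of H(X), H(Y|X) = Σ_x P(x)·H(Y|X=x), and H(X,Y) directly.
H(X) = 0.9877 bits, H(Y|X) = 0.9850 bits, H(X,Y) = 1.9726 bits

Marginal of X (row sums):
  P(X=0) = 4/23 + 6/23 = 10/23
  P(X=1) = 6/23 + 7/23 = 13/23
H(X) = -[(10/23)·log₂(10/23) + (13/23)·log₂(13/23)]
  = 0.52245 + 0.46524 = 0.9877 bits

H(Y|X) = Σ_x P(x)·H(Y|X=x):
  X=0: P(X=0) = 10/23, P(Y|X=0) = (2/5, 3/5) → H(Y|X=0) = 0.97095
  X=1: P(X=1) = 13/23, P(Y|X=1) = (6/13, 7/13) → H(Y|X=1) = 0.99573
H(Y|X) = (10/23)·0.97095 + (13/23)·0.99573 = 0.9850 bits

H(X,Y) = -Σ_{x,y} P(x,y) log₂ P(x,y). Per-cell terms -P(x,y)·log₂P(x,y):
  X=0: 0.43888, 0.50572
  X=1: 0.50572, 0.52232
Sum of the 4 terms: H(X,Y) = 1.9726 bits

Chain rule check:
  H(X) + H(Y|X) = 0.9877 + 0.9850 = 1.9727 bits
  H(X,Y) = 1.9726 bits
✓ Chain rule verified (Δ = 0.0001 is 4-dp rounding noise: each of the three values was rounded independently).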